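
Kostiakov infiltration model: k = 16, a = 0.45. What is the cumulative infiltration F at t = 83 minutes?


F = k * t^a = 16 * 83^0.45
F = 16 * 7.304410

116.8706 mm


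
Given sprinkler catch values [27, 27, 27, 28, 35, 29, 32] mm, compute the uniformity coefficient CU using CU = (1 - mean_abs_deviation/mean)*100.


mean = 29.285714 mm
MAD = 2.408163 mm
CU = (1 - 2.408163/29.285714)*100

91.7770 %


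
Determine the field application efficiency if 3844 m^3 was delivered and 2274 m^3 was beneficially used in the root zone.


Ea = V_root / V_field * 100 = 2274 / 3844 * 100 = 59.1571%

59.1571 %


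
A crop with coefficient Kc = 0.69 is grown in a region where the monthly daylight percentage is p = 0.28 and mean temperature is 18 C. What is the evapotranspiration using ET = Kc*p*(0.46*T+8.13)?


ET = Kc * p * (0.46*T + 8.13)
ET = 0.69 * 0.28 * (0.46*18 + 8.13)
ET = 0.69 * 0.28 * 16.4100

3.1704 mm/day


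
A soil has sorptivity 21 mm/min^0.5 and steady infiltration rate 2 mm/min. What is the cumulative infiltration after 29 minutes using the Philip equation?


F = S*sqrt(t) + A*t
F = 21*sqrt(29) + 2*29
F = 21*5.385165 + 58

171.0885 mm


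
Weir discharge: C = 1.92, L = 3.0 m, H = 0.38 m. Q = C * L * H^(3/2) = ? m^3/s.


Q = C * L * H^(3/2) = 1.92 * 3.0 * 0.38^1.5 = 1.92 * 3.0 * 0.234248

1.3493 m^3/s


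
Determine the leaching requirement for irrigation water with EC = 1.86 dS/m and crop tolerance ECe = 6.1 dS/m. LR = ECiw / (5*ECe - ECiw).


LR = ECiw / (5*ECe - ECiw)
LR = 1.86 / (5*6.1 - 1.86)
LR = 1.86 / 28.6400

0.0649


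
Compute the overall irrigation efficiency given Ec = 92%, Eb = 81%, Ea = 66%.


Ec = 0.92, Eb = 0.81, Ea = 0.66
E = 0.92 * 0.81 * 0.66 * 100 = 49.1832%

49.1832 %


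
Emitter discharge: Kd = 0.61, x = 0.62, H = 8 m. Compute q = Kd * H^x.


q = Kd * H^x = 0.61 * 8^0.62 = 0.61 * 3.630077

2.2143 L/h


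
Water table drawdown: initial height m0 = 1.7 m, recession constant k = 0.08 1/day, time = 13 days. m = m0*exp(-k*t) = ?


m = m0 * exp(-k*t)
m = 1.7 * exp(-0.08 * 13)
m = 1.7 * exp(-1.0400)

0.6009 m


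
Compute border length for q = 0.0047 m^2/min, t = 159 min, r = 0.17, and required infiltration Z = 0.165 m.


L = q*t/((1+r)*Z)
L = 0.0047*159/((1+0.17)*0.165)
L = 0.7473/0.19305

3.8710 m


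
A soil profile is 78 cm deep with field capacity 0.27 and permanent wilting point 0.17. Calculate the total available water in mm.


AWC = (FC - PWP) * d * 10
AWC = (0.27 - 0.17) * 78 * 10
AWC = 0.1000 * 78 * 10

78.0000 mm


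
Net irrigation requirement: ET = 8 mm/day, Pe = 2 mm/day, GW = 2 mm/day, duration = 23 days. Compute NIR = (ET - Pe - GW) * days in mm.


Daily deficit = ET - Pe - GW = 8 - 2 - 2 = 4 mm/day
NIR = 4 * 23 = 92 mm

92.0000 mm


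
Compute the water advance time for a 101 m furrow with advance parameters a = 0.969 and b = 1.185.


t = (L/a)^(1/b)
t = (101/0.969)^(1/1.185)
t = 104.231166^(1/1.185)

50.4605 min


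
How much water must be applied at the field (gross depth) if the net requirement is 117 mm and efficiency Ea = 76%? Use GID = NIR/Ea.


Ea = 76% = 0.76
GID = NIR / Ea = 117 / 0.76 = 153.9474 mm

153.9474 mm


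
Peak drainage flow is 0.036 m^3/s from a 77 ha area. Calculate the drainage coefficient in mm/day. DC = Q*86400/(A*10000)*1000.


DC = Q * 86400 / (A * 10000) * 1000
DC = 0.036 * 86400 / (77 * 10000) * 1000
DC = 3110400.0000 / 770000

4.0395 mm/day


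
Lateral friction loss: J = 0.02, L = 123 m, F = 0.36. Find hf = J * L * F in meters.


hf = J * L * F = 0.02 * 123 * 0.36 = 0.8856 m

0.8856 m


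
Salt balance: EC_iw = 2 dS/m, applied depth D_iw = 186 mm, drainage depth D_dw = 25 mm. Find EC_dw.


EC_dw = EC_iw * D_iw / D_dw
EC_dw = 2 * 186 / 25
EC_dw = 372 / 25

14.8800 dS/m


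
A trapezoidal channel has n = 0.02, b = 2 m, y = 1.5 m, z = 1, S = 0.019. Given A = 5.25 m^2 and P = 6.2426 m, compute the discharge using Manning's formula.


R = A/P = 5.25/6.2426 = 0.840996
Q = (1/0.02) * 5.25 * 0.840996^(2/3) * 0.019^0.5

32.2380 m^3/s


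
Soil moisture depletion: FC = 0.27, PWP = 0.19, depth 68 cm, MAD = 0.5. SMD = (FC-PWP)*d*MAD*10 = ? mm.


SMD = (FC - PWP) * d * MAD * 10
SMD = (0.27 - 0.19) * 68 * 0.5 * 10
SMD = 0.0800 * 68 * 0.5 * 10

27.2000 mm


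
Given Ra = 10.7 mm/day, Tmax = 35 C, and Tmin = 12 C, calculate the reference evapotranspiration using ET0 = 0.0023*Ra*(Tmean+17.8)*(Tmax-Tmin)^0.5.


Tmean = (Tmax + Tmin)/2 = (35 + 12)/2 = 23.5
ET0 = 0.0023 * 10.7 * (23.5 + 17.8) * sqrt(35 - 12)
ET0 = 0.0023 * 10.7 * 41.3 * 4.795832

4.8745 mm/day


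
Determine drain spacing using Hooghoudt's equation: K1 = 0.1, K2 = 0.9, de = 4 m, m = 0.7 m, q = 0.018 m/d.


S^2 = 8*K2*de*m/q + 4*K1*m^2/q
S^2 = 8*0.9*4*0.7/0.018 + 4*0.1*0.7^2/0.018
S = sqrt(1130.8889)

33.6287 m


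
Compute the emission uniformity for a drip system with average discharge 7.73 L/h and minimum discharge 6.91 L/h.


EU = (q_min/q_avg)*100 = (6.91/7.73)*100 = 89.3920%

89.3920 %


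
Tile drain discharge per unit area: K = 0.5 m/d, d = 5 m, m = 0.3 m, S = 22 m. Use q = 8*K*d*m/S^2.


q = 8*K*d*m/S^2
q = 8*0.5*5*0.3/22^2
q = 6.0000 / 484

0.0124 m/d


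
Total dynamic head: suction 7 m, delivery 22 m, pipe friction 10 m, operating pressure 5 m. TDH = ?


TDH = Hs + Hd + hf + Hp = 7 + 22 + 10 + 5 = 44

44 m


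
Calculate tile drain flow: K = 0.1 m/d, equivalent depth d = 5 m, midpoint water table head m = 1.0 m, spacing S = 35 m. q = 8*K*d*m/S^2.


q = 8*K*d*m/S^2
q = 8*0.1*5*1.0/35^2
q = 4.0000 / 1225

0.0033 m/d


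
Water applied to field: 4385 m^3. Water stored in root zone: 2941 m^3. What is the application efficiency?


Ea = V_root / V_field * 100 = 2941 / 4385 * 100 = 67.0696%

67.0696 %


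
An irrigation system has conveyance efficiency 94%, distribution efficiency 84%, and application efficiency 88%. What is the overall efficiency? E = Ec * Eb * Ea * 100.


Ec = 0.94, Eb = 0.84, Ea = 0.88
E = 0.94 * 0.84 * 0.88 * 100 = 69.4848%

69.4848 %


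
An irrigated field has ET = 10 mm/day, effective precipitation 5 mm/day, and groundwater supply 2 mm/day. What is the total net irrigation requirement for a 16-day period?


Daily deficit = ET - Pe - GW = 10 - 5 - 2 = 3 mm/day
NIR = 3 * 16 = 48 mm

48.0000 mm


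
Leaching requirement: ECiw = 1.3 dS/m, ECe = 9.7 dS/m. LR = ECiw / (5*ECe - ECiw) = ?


LR = ECiw / (5*ECe - ECiw)
LR = 1.3 / (5*9.7 - 1.3)
LR = 1.3 / 47.2000

0.0275


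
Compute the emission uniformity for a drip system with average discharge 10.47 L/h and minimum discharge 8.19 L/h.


EU = (q_min/q_avg)*100 = (8.19/10.47)*100 = 78.2235%

78.2235 %


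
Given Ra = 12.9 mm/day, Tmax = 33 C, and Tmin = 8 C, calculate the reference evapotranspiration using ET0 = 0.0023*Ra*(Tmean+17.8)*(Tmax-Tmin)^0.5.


Tmean = (Tmax + Tmin)/2 = (33 + 8)/2 = 20.5
ET0 = 0.0023 * 12.9 * (20.5 + 17.8) * sqrt(33 - 8)
ET0 = 0.0023 * 12.9 * 38.3 * 5.000000

5.6818 mm/day


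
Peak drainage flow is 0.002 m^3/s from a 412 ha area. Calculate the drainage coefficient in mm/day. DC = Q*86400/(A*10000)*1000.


DC = Q * 86400 / (A * 10000) * 1000
DC = 0.002 * 86400 / (412 * 10000) * 1000
DC = 172800.0000 / 4120000

0.0419 mm/day


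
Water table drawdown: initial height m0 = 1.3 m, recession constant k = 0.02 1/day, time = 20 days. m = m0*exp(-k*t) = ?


m = m0 * exp(-k*t)
m = 1.3 * exp(-0.02 * 20)
m = 1.3 * exp(-0.4000)

0.8714 m


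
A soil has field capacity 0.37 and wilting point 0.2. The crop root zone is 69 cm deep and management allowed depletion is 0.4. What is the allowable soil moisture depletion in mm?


SMD = (FC - PWP) * d * MAD * 10
SMD = (0.37 - 0.2) * 69 * 0.4 * 10
SMD = 0.1700 * 69 * 0.4 * 10

46.9200 mm


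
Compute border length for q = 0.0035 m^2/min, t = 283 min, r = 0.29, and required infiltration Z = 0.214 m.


L = q*t/((1+r)*Z)
L = 0.0035*283/((1+0.29)*0.214)
L = 0.9905/0.27606

3.5880 m


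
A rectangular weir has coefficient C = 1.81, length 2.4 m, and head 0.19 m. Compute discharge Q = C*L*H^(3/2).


Q = C * L * H^(3/2) = 1.81 * 2.4 * 0.19^1.5 = 1.81 * 2.4 * 0.082819

0.3598 m^3/s


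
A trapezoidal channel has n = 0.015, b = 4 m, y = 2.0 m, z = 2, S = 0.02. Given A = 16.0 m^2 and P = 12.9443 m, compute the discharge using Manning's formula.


R = A/P = 16.0/12.9443 = 1.236065
Q = (1/0.015) * 16.0 * 1.236065^(2/3) * 0.02^0.5

173.7419 m^3/s


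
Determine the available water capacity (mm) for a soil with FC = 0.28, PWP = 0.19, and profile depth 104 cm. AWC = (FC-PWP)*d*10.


AWC = (FC - PWP) * d * 10
AWC = (0.28 - 0.19) * 104 * 10
AWC = 0.0900 * 104 * 10

93.6000 mm


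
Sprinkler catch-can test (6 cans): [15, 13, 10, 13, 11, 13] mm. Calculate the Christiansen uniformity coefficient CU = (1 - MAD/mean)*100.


mean = 12.500000 mm
MAD = 1.333333 mm
CU = (1 - 1.333333/12.500000)*100

89.3333 %


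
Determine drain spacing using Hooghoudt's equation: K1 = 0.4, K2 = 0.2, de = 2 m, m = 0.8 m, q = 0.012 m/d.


S^2 = 8*K2*de*m/q + 4*K1*m^2/q
S^2 = 8*0.2*2*0.8/0.012 + 4*0.4*0.8^2/0.012
S = sqrt(298.6667)

17.2820 m


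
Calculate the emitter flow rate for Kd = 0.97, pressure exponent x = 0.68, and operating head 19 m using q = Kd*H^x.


q = Kd * H^x = 0.97 * 19^0.68 = 0.97 * 7.405467

7.1833 L/h


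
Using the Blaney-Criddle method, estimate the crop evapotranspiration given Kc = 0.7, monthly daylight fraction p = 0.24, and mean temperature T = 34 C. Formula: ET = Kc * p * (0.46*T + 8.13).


ET = Kc * p * (0.46*T + 8.13)
ET = 0.7 * 0.24 * (0.46*34 + 8.13)
ET = 0.7 * 0.24 * 23.7700

3.9934 mm/day


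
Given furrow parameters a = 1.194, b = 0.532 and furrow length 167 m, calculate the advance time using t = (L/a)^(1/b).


t = (L/a)^(1/b)
t = (167/1.194)^(1/0.532)
t = 139.865997^(1/0.532)

10796.7615 min


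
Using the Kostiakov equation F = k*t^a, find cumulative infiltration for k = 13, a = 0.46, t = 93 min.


F = k * t^a = 13 * 93^0.46
F = 13 * 8.044557

104.5792 mm


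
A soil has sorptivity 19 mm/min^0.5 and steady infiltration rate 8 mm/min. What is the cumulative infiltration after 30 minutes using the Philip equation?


F = S*sqrt(t) + A*t
F = 19*sqrt(30) + 8*30
F = 19*5.477226 + 240

344.0673 mm


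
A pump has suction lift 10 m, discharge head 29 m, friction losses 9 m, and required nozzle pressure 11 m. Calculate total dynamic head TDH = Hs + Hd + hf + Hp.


TDH = Hs + Hd + hf + Hp = 10 + 29 + 9 + 11 = 59

59 m


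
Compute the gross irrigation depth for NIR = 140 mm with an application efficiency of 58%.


Ea = 58% = 0.58
GID = NIR / Ea = 140 / 0.58 = 241.3793 mm

241.3793 mm


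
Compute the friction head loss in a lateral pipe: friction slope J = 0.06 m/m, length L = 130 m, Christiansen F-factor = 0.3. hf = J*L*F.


hf = J * L * F = 0.06 * 130 * 0.3 = 2.3400 m

2.3400 m


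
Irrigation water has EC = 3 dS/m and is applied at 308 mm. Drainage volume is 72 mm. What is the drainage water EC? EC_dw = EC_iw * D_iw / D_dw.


EC_dw = EC_iw * D_iw / D_dw
EC_dw = 3 * 308 / 72
EC_dw = 924 / 72

12.8333 dS/m


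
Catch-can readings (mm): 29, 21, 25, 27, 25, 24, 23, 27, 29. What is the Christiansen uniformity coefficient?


mean = 25.555556 mm
MAD = 2.172840 mm
CU = (1 - 2.172840/25.555556)*100

91.4976 %


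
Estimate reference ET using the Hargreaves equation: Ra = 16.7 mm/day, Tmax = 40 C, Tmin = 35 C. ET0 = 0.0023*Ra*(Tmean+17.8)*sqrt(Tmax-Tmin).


Tmean = (Tmax + Tmin)/2 = (40 + 35)/2 = 37.5
ET0 = 0.0023 * 16.7 * (37.5 + 17.8) * sqrt(40 - 35)
ET0 = 0.0023 * 16.7 * 55.3 * 2.236068

4.7496 mm/day


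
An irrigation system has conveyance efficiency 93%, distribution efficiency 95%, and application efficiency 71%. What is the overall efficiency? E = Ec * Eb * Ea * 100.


Ec = 0.93, Eb = 0.95, Ea = 0.71
E = 0.93 * 0.95 * 0.71 * 100 = 62.7285%

62.7285 %


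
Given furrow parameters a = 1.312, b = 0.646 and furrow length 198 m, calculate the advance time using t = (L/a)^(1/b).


t = (L/a)^(1/b)
t = (198/1.312)^(1/0.646)
t = 150.914634^(1/0.646)

2358.5721 min


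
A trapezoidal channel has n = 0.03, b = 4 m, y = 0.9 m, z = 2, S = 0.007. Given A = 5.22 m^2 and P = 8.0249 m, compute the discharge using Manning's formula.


R = A/P = 5.22/8.0249 = 0.650475
Q = (1/0.03) * 5.22 * 0.650475^(2/3) * 0.007^0.5

10.9291 m^3/s


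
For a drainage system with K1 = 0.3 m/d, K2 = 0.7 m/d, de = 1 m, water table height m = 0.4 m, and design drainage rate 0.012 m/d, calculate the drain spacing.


S^2 = 8*K2*de*m/q + 4*K1*m^2/q
S^2 = 8*0.7*1*0.4/0.012 + 4*0.3*0.4^2/0.012
S = sqrt(202.6667)

14.2361 m


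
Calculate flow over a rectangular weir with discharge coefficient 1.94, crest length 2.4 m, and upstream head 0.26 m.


Q = C * L * H^(3/2) = 1.94 * 2.4 * 0.26^1.5 = 1.94 * 2.4 * 0.132575

0.6173 m^3/s


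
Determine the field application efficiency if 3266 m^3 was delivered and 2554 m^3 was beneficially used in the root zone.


Ea = V_root / V_field * 100 = 2554 / 3266 * 100 = 78.1996%

78.1996 %


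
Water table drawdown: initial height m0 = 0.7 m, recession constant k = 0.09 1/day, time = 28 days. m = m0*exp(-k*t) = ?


m = m0 * exp(-k*t)
m = 0.7 * exp(-0.09 * 28)
m = 0.7 * exp(-2.5200)

0.0563 m


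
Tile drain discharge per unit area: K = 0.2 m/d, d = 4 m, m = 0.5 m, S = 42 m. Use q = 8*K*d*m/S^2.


q = 8*K*d*m/S^2
q = 8*0.2*4*0.5/42^2
q = 3.2000 / 1764

0.0018 m/d


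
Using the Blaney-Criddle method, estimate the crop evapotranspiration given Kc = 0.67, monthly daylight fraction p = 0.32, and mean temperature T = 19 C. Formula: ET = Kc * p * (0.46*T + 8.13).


ET = Kc * p * (0.46*T + 8.13)
ET = 0.67 * 0.32 * (0.46*19 + 8.13)
ET = 0.67 * 0.32 * 16.8700

3.6169 mm/day


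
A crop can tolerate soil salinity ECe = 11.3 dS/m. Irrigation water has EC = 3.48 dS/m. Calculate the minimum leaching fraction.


LR = ECiw / (5*ECe - ECiw)
LR = 3.48 / (5*11.3 - 3.48)
LR = 3.48 / 53.0200

0.0656


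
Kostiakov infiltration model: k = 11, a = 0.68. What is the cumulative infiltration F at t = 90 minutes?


F = k * t^a = 11 * 90^0.68
F = 11 * 21.324797

234.5728 mm


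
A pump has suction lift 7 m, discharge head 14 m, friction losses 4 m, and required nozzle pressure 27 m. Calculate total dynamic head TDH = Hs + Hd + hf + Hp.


TDH = Hs + Hd + hf + Hp = 7 + 14 + 4 + 27 = 52

52 m


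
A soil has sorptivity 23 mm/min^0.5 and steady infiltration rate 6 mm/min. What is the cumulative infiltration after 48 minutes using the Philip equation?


F = S*sqrt(t) + A*t
F = 23*sqrt(48) + 6*48
F = 23*6.928203 + 288

447.3487 mm


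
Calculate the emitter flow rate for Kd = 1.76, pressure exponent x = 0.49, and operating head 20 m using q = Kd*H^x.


q = Kd * H^x = 1.76 * 20^0.49 = 1.76 * 4.340150

7.6387 L/h


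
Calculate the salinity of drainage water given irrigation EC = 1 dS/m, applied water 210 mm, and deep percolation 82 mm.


EC_dw = EC_iw * D_iw / D_dw
EC_dw = 1 * 210 / 82
EC_dw = 210 / 82

2.5610 dS/m


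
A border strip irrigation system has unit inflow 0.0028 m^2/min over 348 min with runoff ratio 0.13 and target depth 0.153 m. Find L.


L = q*t/((1+r)*Z)
L = 0.0028*348/((1+0.13)*0.153)
L = 0.9744/0.17289

5.6360 m


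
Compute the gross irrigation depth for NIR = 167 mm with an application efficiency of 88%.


Ea = 88% = 0.88
GID = NIR / Ea = 167 / 0.88 = 189.7727 mm

189.7727 mm


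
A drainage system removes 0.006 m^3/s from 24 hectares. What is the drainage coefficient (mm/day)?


DC = Q * 86400 / (A * 10000) * 1000
DC = 0.006 * 86400 / (24 * 10000) * 1000
DC = 518400.0000 / 240000

2.1600 mm/day


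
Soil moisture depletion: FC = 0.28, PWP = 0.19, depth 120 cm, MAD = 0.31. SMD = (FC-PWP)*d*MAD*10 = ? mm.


SMD = (FC - PWP) * d * MAD * 10
SMD = (0.28 - 0.19) * 120 * 0.31 * 10
SMD = 0.0900 * 120 * 0.31 * 10

33.4800 mm


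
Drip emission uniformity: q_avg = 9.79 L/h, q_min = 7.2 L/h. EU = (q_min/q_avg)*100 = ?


EU = (q_min/q_avg)*100 = (7.2/9.79)*100 = 73.5444%

73.5444 %


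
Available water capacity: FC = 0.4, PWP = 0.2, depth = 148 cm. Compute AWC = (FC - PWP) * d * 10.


AWC = (FC - PWP) * d * 10
AWC = (0.4 - 0.2) * 148 * 10
AWC = 0.2000 * 148 * 10

296.0000 mm


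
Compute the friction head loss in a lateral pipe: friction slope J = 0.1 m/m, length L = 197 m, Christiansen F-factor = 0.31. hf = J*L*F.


hf = J * L * F = 0.1 * 197 * 0.31 = 6.1070 m

6.1070 m


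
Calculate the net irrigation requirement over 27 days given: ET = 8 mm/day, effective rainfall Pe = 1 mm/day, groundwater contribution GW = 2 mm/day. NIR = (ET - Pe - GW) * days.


Daily deficit = ET - Pe - GW = 8 - 1 - 2 = 5 mm/day
NIR = 5 * 27 = 135 mm

135.0000 mm


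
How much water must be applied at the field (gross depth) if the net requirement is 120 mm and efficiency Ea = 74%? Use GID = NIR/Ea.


Ea = 74% = 0.74
GID = NIR / Ea = 120 / 0.74 = 162.1622 mm

162.1622 mm


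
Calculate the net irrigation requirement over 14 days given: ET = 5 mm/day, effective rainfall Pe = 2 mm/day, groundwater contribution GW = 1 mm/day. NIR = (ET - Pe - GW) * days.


Daily deficit = ET - Pe - GW = 5 - 2 - 1 = 2 mm/day
NIR = 2 * 14 = 28 mm

28.0000 mm


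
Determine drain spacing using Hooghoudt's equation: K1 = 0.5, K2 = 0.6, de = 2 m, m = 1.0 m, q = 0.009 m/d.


S^2 = 8*K2*de*m/q + 4*K1*m^2/q
S^2 = 8*0.6*2*1.0/0.009 + 4*0.5*1.0^2/0.009
S = sqrt(1288.8889)

35.9011 m


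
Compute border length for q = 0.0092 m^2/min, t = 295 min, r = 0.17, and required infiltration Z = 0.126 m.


L = q*t/((1+r)*Z)
L = 0.0092*295/((1+0.17)*0.126)
L = 2.714/0.14742

18.4100 m


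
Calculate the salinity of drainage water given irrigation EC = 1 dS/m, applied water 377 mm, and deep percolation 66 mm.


EC_dw = EC_iw * D_iw / D_dw
EC_dw = 1 * 377 / 66
EC_dw = 377 / 66

5.7121 dS/m


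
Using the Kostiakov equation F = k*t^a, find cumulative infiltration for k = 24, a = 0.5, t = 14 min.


F = k * t^a = 24 * 14^0.5
F = 24 * 3.741657

89.7998 mm


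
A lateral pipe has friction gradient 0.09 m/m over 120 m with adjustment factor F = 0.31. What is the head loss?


hf = J * L * F = 0.09 * 120 * 0.31 = 3.3480 m

3.3480 m


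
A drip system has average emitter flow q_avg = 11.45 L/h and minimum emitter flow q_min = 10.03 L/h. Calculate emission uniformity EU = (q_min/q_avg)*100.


EU = (q_min/q_avg)*100 = (10.03/11.45)*100 = 87.5983%

87.5983 %


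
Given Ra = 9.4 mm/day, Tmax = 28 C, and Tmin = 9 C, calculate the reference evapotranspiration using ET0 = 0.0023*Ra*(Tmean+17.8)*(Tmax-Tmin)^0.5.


Tmean = (Tmax + Tmin)/2 = (28 + 9)/2 = 18.5
ET0 = 0.0023 * 9.4 * (18.5 + 17.8) * sqrt(28 - 9)
ET0 = 0.0023 * 9.4 * 36.3 * 4.358899

3.4209 mm/day


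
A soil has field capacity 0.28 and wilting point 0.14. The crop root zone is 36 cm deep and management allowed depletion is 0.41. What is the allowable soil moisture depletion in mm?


SMD = (FC - PWP) * d * MAD * 10
SMD = (0.28 - 0.14) * 36 * 0.41 * 10
SMD = 0.1400 * 36 * 0.41 * 10

20.6640 mm


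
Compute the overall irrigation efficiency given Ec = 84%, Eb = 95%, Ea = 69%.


Ec = 0.84, Eb = 0.95, Ea = 0.69
E = 0.84 * 0.95 * 0.69 * 100 = 55.0620%

55.0620 %


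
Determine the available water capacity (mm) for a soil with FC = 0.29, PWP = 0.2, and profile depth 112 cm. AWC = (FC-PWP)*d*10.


AWC = (FC - PWP) * d * 10
AWC = (0.29 - 0.2) * 112 * 10
AWC = 0.0900 * 112 * 10

100.8000 mm


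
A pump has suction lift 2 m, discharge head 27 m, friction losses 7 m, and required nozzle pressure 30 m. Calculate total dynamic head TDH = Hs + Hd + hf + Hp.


TDH = Hs + Hd + hf + Hp = 2 + 27 + 7 + 30 = 66

66 m


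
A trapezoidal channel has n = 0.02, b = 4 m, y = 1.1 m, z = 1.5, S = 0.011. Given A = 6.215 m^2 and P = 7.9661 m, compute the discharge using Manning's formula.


R = A/P = 6.215/7.9661 = 0.780181
Q = (1/0.02) * 6.215 * 0.780181^(2/3) * 0.011^0.5

27.6209 m^3/s


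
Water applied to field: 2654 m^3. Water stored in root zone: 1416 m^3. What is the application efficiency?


Ea = V_root / V_field * 100 = 1416 / 2654 * 100 = 53.3534%

53.3534 %


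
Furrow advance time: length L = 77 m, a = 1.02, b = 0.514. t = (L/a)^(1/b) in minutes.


t = (L/a)^(1/b)
t = (77/1.02)^(1/0.514)
t = 75.490196^(1/0.514)

4502.8094 min


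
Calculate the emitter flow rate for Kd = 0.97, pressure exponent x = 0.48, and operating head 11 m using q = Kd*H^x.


q = Kd * H^x = 0.97 * 11^0.48 = 0.97 * 3.161320

3.0665 L/h


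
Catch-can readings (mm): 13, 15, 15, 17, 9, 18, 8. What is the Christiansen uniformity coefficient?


mean = 13.571429 mm
MAD = 3.061224 mm
CU = (1 - 3.061224/13.571429)*100

77.4436 %


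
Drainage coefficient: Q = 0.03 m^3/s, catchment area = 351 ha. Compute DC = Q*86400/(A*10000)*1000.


DC = Q * 86400 / (A * 10000) * 1000
DC = 0.03 * 86400 / (351 * 10000) * 1000
DC = 2592000.0000 / 3510000

0.7385 mm/day


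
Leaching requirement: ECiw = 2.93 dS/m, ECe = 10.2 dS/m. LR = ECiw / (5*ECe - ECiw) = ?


LR = ECiw / (5*ECe - ECiw)
LR = 2.93 / (5*10.2 - 2.93)
LR = 2.93 / 48.0700

0.0610


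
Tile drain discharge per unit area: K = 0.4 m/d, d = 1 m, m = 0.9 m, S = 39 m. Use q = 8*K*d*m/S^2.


q = 8*K*d*m/S^2
q = 8*0.4*1*0.9/39^2
q = 2.8800 / 1521

0.0019 m/d


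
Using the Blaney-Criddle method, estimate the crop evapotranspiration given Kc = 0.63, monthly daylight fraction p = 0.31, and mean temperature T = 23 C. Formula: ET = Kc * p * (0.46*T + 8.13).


ET = Kc * p * (0.46*T + 8.13)
ET = 0.63 * 0.31 * (0.46*23 + 8.13)
ET = 0.63 * 0.31 * 18.7100

3.6541 mm/day


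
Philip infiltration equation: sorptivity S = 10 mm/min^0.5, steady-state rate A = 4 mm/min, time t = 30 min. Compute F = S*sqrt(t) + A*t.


F = S*sqrt(t) + A*t
F = 10*sqrt(30) + 4*30
F = 10*5.477226 + 120

174.7723 mm


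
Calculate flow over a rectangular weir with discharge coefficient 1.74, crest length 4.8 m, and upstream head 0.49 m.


Q = C * L * H^(3/2) = 1.74 * 4.8 * 0.49^1.5 = 1.74 * 4.8 * 0.343000

2.8647 m^3/s


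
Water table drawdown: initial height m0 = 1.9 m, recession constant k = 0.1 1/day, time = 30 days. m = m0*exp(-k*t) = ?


m = m0 * exp(-k*t)
m = 1.9 * exp(-0.1 * 30)
m = 1.9 * exp(-3.0000)

0.0946 m


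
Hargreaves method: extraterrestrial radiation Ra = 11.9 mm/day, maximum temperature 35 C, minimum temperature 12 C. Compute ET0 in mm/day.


Tmean = (Tmax + Tmin)/2 = (35 + 12)/2 = 23.5
ET0 = 0.0023 * 11.9 * (23.5 + 17.8) * sqrt(35 - 12)
ET0 = 0.0023 * 11.9 * 41.3 * 4.795832

5.4211 mm/day


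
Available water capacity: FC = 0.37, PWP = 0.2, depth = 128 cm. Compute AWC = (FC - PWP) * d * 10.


AWC = (FC - PWP) * d * 10
AWC = (0.37 - 0.2) * 128 * 10
AWC = 0.1700 * 128 * 10

217.6000 mm


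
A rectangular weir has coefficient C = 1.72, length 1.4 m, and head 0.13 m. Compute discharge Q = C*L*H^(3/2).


Q = C * L * H^(3/2) = 1.72 * 1.4 * 0.13^1.5 = 1.72 * 1.4 * 0.046872

0.1129 m^3/s


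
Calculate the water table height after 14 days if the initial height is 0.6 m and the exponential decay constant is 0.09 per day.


m = m0 * exp(-k*t)
m = 0.6 * exp(-0.09 * 14)
m = 0.6 * exp(-1.2600)

0.1702 m


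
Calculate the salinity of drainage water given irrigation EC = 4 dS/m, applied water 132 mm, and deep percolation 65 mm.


EC_dw = EC_iw * D_iw / D_dw
EC_dw = 4 * 132 / 65
EC_dw = 528 / 65

8.1231 dS/m


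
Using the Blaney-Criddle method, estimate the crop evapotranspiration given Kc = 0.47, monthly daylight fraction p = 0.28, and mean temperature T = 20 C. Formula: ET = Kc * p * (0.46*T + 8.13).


ET = Kc * p * (0.46*T + 8.13)
ET = 0.47 * 0.28 * (0.46*20 + 8.13)
ET = 0.47 * 0.28 * 17.3300

2.2806 mm/day


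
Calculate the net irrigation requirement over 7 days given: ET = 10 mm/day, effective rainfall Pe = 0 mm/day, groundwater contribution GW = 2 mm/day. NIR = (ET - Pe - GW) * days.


Daily deficit = ET - Pe - GW = 10 - 0 - 2 = 8 mm/day
NIR = 8 * 7 = 56 mm

56.0000 mm


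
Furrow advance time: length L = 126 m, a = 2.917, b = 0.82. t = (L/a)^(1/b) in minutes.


t = (L/a)^(1/b)
t = (126/2.917)^(1/0.82)
t = 43.195063^(1/0.82)

98.7261 min


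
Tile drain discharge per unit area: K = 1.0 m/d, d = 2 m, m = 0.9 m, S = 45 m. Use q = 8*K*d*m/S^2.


q = 8*K*d*m/S^2
q = 8*1.0*2*0.9/45^2
q = 14.4000 / 2025

0.0071 m/d


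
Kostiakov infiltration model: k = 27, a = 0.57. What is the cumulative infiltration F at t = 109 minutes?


F = k * t^a = 27 * 109^0.57
F = 27 * 14.498835

391.4685 mm


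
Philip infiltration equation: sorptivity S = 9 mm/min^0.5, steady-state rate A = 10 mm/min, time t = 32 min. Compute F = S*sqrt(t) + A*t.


F = S*sqrt(t) + A*t
F = 9*sqrt(32) + 10*32
F = 9*5.656854 + 320

370.9117 mm


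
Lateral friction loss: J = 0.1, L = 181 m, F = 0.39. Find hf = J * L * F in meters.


hf = J * L * F = 0.1 * 181 * 0.39 = 7.0590 m

7.0590 m


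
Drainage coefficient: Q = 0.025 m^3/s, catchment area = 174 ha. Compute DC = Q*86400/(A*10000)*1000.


DC = Q * 86400 / (A * 10000) * 1000
DC = 0.025 * 86400 / (174 * 10000) * 1000
DC = 2160000.0000 / 1740000

1.2414 mm/day


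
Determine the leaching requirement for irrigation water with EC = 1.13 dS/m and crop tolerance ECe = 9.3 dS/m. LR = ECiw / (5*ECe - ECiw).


LR = ECiw / (5*ECe - ECiw)
LR = 1.13 / (5*9.3 - 1.13)
LR = 1.13 / 45.3700

0.0249


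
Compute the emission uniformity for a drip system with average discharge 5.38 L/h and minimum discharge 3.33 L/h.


EU = (q_min/q_avg)*100 = (3.33/5.38)*100 = 61.8959%

61.8959 %


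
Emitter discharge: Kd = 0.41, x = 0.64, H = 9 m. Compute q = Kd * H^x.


q = Kd * H^x = 0.41 * 9^0.64 = 0.41 * 4.080517

1.6730 L/h


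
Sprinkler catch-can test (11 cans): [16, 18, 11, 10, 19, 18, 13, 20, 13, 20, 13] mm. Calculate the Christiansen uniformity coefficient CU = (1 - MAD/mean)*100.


mean = 15.545455 mm
MAD = 3.223140 mm
CU = (1 - 3.223140/15.545455)*100

79.2664 %


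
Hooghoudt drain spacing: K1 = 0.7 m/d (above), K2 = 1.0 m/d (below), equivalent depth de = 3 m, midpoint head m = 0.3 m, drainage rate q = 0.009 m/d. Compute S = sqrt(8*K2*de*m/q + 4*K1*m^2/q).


S^2 = 8*K2*de*m/q + 4*K1*m^2/q
S^2 = 8*1.0*3*0.3/0.009 + 4*0.7*0.3^2/0.009
S = sqrt(828.0000)

28.7750 m


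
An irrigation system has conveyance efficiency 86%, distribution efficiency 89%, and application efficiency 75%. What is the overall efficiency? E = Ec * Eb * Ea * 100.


Ec = 0.86, Eb = 0.89, Ea = 0.75
E = 0.86 * 0.89 * 0.75 * 100 = 57.4050%

57.4050 %


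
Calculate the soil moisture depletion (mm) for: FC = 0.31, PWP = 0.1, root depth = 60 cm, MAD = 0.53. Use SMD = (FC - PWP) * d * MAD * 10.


SMD = (FC - PWP) * d * MAD * 10
SMD = (0.31 - 0.1) * 60 * 0.53 * 10
SMD = 0.2100 * 60 * 0.53 * 10

66.7800 mm


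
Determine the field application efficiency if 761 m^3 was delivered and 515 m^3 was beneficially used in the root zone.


Ea = V_root / V_field * 100 = 515 / 761 * 100 = 67.6741%

67.6741 %


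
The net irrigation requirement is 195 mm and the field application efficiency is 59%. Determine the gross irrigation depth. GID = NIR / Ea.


Ea = 59% = 0.59
GID = NIR / Ea = 195 / 0.59 = 330.5085 mm

330.5085 mm


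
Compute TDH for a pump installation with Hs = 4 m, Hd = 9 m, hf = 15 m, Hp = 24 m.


TDH = Hs + Hd + hf + Hp = 4 + 9 + 15 + 24 = 52

52 m


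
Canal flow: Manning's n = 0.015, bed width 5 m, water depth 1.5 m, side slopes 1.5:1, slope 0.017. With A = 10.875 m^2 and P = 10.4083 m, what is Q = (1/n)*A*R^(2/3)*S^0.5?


R = A/P = 10.875/10.4083 = 1.044839
Q = (1/0.015) * 10.875 * 1.044839^(2/3) * 0.017^0.5

97.3334 m^3/s


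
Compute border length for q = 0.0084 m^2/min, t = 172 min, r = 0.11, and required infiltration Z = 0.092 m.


L = q*t/((1+r)*Z)
L = 0.0084*172/((1+0.11)*0.092)
L = 1.4448/0.10212

14.1481 m


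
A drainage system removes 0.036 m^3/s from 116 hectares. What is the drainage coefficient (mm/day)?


DC = Q * 86400 / (A * 10000) * 1000
DC = 0.036 * 86400 / (116 * 10000) * 1000
DC = 3110400.0000 / 1160000

2.6814 mm/day


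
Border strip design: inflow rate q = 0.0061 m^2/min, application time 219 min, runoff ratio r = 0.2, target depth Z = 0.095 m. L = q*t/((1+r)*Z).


L = q*t/((1+r)*Z)
L = 0.0061*219/((1+0.2)*0.095)
L = 1.3359/0.114

11.7184 m


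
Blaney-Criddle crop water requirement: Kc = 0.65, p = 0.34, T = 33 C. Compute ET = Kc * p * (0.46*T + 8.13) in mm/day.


ET = Kc * p * (0.46*T + 8.13)
ET = 0.65 * 0.34 * (0.46*33 + 8.13)
ET = 0.65 * 0.34 * 23.3100

5.1515 mm/day


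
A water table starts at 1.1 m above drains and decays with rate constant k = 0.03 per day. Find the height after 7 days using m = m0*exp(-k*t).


m = m0 * exp(-k*t)
m = 1.1 * exp(-0.03 * 7)
m = 1.1 * exp(-0.2100)

0.8916 m


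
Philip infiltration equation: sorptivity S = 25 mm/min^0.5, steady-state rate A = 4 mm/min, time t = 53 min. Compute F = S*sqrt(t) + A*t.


F = S*sqrt(t) + A*t
F = 25*sqrt(53) + 4*53
F = 25*7.280110 + 212

394.0027 mm


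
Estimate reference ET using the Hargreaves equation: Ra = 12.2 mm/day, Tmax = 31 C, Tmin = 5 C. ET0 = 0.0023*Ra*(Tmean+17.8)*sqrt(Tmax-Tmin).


Tmean = (Tmax + Tmin)/2 = (31 + 5)/2 = 18.0
ET0 = 0.0023 * 12.2 * (18.0 + 17.8) * sqrt(31 - 5)
ET0 = 0.0023 * 12.2 * 35.8 * 5.099020

5.1222 mm/day


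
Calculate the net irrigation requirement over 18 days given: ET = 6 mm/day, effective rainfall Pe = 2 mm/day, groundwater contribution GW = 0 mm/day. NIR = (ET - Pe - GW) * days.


Daily deficit = ET - Pe - GW = 6 - 2 - 0 = 4 mm/day
NIR = 4 * 18 = 72 mm

72.0000 mm


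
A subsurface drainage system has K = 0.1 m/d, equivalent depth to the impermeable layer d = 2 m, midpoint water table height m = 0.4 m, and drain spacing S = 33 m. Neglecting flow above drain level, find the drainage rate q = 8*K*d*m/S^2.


q = 8*K*d*m/S^2
q = 8*0.1*2*0.4/33^2
q = 0.6400 / 1089

5.8770e-04 m/d


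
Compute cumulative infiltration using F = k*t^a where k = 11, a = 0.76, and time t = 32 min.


F = k * t^a = 11 * 32^0.76
F = 11 * 13.928809

153.2169 mm


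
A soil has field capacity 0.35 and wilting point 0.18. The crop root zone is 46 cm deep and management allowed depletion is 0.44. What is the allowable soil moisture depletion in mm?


SMD = (FC - PWP) * d * MAD * 10
SMD = (0.35 - 0.18) * 46 * 0.44 * 10
SMD = 0.1700 * 46 * 0.44 * 10

34.4080 mm


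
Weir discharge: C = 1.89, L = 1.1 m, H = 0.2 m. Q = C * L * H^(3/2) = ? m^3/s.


Q = C * L * H^(3/2) = 1.89 * 1.1 * 0.2^1.5 = 1.89 * 1.1 * 0.089443

0.1860 m^3/s


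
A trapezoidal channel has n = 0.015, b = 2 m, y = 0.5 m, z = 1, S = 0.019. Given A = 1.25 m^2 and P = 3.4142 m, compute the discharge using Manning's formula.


R = A/P = 1.25/3.4142 = 0.366118
Q = (1/0.015) * 1.25 * 0.366118^(2/3) * 0.019^0.5

5.8786 m^3/s


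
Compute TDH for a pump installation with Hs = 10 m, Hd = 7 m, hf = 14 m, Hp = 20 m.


TDH = Hs + Hd + hf + Hp = 10 + 7 + 14 + 20 = 51

51 m


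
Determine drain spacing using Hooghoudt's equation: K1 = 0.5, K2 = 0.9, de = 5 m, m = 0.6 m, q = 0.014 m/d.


S^2 = 8*K2*de*m/q + 4*K1*m^2/q
S^2 = 8*0.9*5*0.6/0.014 + 4*0.5*0.6^2/0.014
S = sqrt(1594.2857)

39.9285 m


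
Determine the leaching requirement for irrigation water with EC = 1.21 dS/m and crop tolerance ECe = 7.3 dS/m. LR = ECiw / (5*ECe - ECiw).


LR = ECiw / (5*ECe - ECiw)
LR = 1.21 / (5*7.3 - 1.21)
LR = 1.21 / 35.2900

0.0343


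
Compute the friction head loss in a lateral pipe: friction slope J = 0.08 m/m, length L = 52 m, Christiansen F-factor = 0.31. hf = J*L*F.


hf = J * L * F = 0.08 * 52 * 0.31 = 1.2896 m

1.2896 m


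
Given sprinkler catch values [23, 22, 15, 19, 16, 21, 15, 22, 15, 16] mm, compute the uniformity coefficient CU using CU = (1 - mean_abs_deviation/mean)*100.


mean = 18.400000 mm
MAD = 3.000000 mm
CU = (1 - 3.000000/18.400000)*100

83.6957 %


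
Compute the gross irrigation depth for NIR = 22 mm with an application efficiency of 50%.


Ea = 50% = 0.5
GID = NIR / Ea = 22 / 0.5 = 44.0000 mm

44.0000 mm


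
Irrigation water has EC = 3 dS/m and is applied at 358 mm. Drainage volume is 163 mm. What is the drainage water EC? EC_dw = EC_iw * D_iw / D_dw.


EC_dw = EC_iw * D_iw / D_dw
EC_dw = 3 * 358 / 163
EC_dw = 1074 / 163

6.5890 dS/m


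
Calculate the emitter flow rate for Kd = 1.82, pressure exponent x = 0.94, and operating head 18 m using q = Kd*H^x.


q = Kd * H^x = 1.82 * 18^0.94 = 1.82 * 15.134085

27.5440 L/h


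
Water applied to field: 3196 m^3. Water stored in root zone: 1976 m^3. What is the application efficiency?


Ea = V_root / V_field * 100 = 1976 / 3196 * 100 = 61.8273%

61.8273 %


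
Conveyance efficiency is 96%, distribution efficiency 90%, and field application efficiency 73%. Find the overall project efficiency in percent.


Ec = 0.96, Eb = 0.9, Ea = 0.73
E = 0.96 * 0.9 * 0.73 * 100 = 63.0720%

63.0720 %


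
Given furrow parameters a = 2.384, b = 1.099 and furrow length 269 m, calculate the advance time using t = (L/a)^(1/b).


t = (L/a)^(1/b)
t = (269/2.384)^(1/1.099)
t = 112.835570^(1/1.099)

73.7153 min


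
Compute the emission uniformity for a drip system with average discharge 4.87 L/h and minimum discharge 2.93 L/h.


EU = (q_min/q_avg)*100 = (2.93/4.87)*100 = 60.1643%

60.1643 %


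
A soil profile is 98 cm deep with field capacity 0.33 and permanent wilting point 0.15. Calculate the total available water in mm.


AWC = (FC - PWP) * d * 10
AWC = (0.33 - 0.15) * 98 * 10
AWC = 0.1800 * 98 * 10

176.4000 mm


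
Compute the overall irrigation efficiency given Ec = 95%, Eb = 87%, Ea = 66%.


Ec = 0.95, Eb = 0.87, Ea = 0.66
E = 0.95 * 0.87 * 0.66 * 100 = 54.5490%

54.5490 %


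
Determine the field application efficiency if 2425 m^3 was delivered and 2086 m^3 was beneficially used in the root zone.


Ea = V_root / V_field * 100 = 2086 / 2425 * 100 = 86.0206%

86.0206 %


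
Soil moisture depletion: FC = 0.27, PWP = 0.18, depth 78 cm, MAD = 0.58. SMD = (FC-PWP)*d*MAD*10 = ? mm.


SMD = (FC - PWP) * d * MAD * 10
SMD = (0.27 - 0.18) * 78 * 0.58 * 10
SMD = 0.0900 * 78 * 0.58 * 10

40.7160 mm


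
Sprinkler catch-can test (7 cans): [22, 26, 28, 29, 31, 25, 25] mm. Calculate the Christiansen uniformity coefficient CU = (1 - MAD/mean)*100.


mean = 26.571429 mm
MAD = 2.367347 mm
CU = (1 - 2.367347/26.571429)*100

91.0906 %


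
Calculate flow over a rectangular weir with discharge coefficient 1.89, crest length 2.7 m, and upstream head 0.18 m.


Q = C * L * H^(3/2) = 1.89 * 2.7 * 0.18^1.5 = 1.89 * 2.7 * 0.076368

0.3897 m^3/s


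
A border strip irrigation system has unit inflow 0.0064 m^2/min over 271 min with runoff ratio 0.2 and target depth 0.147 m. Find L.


L = q*t/((1+r)*Z)
L = 0.0064*271/((1+0.2)*0.147)
L = 1.7344/0.1764

9.8322 m


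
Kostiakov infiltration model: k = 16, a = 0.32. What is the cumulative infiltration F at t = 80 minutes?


F = k * t^a = 16 * 80^0.32
F = 16 * 4.064328

65.0292 mm


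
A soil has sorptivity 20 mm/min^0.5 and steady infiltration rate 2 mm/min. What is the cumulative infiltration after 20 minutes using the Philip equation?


F = S*sqrt(t) + A*t
F = 20*sqrt(20) + 2*20
F = 20*4.472136 + 40

129.4427 mm


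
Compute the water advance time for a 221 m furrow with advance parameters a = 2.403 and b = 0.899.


t = (L/a)^(1/b)
t = (221/2.403)^(1/0.899)
t = 91.968373^(1/0.899)

152.8437 min


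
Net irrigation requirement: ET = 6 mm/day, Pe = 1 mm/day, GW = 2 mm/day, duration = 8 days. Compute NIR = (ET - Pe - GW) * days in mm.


Daily deficit = ET - Pe - GW = 6 - 1 - 2 = 3 mm/day
NIR = 3 * 8 = 24 mm

24.0000 mm


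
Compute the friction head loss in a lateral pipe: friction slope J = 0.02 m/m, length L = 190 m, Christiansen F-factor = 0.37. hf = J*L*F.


hf = J * L * F = 0.02 * 190 * 0.37 = 1.4060 m

1.4060 m


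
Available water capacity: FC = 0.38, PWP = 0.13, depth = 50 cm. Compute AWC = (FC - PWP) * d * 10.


AWC = (FC - PWP) * d * 10
AWC = (0.38 - 0.13) * 50 * 10
AWC = 0.2500 * 50 * 10

125.0000 mm


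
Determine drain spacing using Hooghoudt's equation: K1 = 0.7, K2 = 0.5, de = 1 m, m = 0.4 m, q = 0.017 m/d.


S^2 = 8*K2*de*m/q + 4*K1*m^2/q
S^2 = 8*0.5*1*0.4/0.017 + 4*0.7*0.4^2/0.017
S = sqrt(120.4706)

10.9759 m


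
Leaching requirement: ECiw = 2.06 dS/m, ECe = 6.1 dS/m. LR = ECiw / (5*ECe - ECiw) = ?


LR = ECiw / (5*ECe - ECiw)
LR = 2.06 / (5*6.1 - 2.06)
LR = 2.06 / 28.4400

0.0724


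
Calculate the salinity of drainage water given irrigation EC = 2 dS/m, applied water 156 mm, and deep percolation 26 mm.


EC_dw = EC_iw * D_iw / D_dw
EC_dw = 2 * 156 / 26
EC_dw = 312 / 26

12.0000 dS/m


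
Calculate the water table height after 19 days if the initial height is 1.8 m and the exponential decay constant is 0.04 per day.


m = m0 * exp(-k*t)
m = 1.8 * exp(-0.04 * 19)
m = 1.8 * exp(-0.7600)

0.8418 m


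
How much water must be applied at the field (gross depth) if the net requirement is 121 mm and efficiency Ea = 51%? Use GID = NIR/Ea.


Ea = 51% = 0.51
GID = NIR / Ea = 121 / 0.51 = 237.2549 mm

237.2549 mm


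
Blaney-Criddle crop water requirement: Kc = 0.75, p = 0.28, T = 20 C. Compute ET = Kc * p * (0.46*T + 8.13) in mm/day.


ET = Kc * p * (0.46*T + 8.13)
ET = 0.75 * 0.28 * (0.46*20 + 8.13)
ET = 0.75 * 0.28 * 17.3300

3.6393 mm/day


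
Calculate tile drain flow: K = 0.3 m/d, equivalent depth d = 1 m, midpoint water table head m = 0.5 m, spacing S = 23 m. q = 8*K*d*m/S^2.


q = 8*K*d*m/S^2
q = 8*0.3*1*0.5/23^2
q = 1.2000 / 529

0.0023 m/d


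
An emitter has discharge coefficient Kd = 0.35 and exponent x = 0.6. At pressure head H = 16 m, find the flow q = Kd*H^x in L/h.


q = Kd * H^x = 0.35 * 16^0.6 = 0.35 * 5.278032

1.8473 L/h


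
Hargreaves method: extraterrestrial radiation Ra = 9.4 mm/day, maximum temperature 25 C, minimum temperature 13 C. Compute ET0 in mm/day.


Tmean = (Tmax + Tmin)/2 = (25 + 13)/2 = 19.0
ET0 = 0.0023 * 9.4 * (19.0 + 17.8) * sqrt(25 - 13)
ET0 = 0.0023 * 9.4 * 36.8 * 3.464102

2.7561 mm/day


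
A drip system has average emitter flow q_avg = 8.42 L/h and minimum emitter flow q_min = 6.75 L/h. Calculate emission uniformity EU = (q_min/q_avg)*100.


EU = (q_min/q_avg)*100 = (6.75/8.42)*100 = 80.1663%

80.1663 %


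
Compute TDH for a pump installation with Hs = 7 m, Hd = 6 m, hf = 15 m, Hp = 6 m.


TDH = Hs + Hd + hf + Hp = 7 + 6 + 15 + 6 = 34

34 m


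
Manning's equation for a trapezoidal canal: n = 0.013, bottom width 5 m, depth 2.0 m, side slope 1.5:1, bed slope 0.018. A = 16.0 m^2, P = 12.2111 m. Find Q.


R = A/P = 16.0/12.2111 = 1.310283
Q = (1/0.013) * 16.0 * 1.310283^(2/3) * 0.018^0.5

197.7226 m^3/s


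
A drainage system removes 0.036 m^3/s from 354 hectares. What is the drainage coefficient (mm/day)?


DC = Q * 86400 / (A * 10000) * 1000
DC = 0.036 * 86400 / (354 * 10000) * 1000
DC = 3110400.0000 / 3540000

0.8786 mm/day


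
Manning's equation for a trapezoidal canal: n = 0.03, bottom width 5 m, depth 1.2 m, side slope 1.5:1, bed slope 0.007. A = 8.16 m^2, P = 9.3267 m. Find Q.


R = A/P = 8.16/9.3267 = 0.874908
Q = (1/0.03) * 8.16 * 0.874908^(2/3) * 0.007^0.5

20.8174 m^3/s


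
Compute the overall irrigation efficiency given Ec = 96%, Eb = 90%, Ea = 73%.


Ec = 0.96, Eb = 0.9, Ea = 0.73
E = 0.96 * 0.9 * 0.73 * 100 = 63.0720%

63.0720 %


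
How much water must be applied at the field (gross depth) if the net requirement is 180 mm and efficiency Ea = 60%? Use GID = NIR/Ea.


Ea = 60% = 0.6
GID = NIR / Ea = 180 / 0.6 = 300.0000 mm

300.0000 mm
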